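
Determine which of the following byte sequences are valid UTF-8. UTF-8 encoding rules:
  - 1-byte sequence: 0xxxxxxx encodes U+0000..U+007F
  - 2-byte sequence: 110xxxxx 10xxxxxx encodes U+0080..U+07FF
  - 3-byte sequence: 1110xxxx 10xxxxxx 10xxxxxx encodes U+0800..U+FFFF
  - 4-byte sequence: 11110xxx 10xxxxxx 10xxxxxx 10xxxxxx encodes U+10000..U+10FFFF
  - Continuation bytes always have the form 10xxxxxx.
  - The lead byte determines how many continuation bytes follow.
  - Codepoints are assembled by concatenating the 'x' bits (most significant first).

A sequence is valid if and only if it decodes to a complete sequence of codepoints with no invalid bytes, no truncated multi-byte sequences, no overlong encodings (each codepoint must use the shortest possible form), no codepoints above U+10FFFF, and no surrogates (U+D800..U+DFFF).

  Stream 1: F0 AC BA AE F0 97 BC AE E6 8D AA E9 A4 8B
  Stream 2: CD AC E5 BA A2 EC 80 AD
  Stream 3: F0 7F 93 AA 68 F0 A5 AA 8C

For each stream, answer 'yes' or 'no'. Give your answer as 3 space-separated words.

Stream 1: decodes cleanly. VALID
Stream 2: decodes cleanly. VALID
Stream 3: error at byte offset 1. INVALID

Answer: yes yes no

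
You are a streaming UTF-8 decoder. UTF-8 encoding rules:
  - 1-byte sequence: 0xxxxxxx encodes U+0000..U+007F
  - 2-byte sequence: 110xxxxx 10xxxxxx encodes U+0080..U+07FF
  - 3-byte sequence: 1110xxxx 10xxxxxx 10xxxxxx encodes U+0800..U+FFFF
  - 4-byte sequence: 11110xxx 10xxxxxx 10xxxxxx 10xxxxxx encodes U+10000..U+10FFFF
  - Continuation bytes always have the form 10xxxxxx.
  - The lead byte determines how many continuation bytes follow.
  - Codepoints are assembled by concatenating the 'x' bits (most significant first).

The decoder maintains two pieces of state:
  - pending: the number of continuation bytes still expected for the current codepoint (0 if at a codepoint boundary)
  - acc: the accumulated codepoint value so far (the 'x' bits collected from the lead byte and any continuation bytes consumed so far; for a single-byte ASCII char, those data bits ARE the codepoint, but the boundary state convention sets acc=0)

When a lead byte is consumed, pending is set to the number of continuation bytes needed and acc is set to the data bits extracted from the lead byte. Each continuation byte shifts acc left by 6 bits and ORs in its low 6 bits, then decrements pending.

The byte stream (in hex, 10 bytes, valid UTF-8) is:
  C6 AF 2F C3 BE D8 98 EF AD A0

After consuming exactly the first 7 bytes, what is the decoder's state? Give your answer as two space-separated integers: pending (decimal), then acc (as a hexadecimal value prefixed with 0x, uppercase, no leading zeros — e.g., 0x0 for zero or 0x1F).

Byte[0]=C6: 2-byte lead. pending=1, acc=0x6
Byte[1]=AF: continuation. acc=(acc<<6)|0x2F=0x1AF, pending=0
Byte[2]=2F: 1-byte. pending=0, acc=0x0
Byte[3]=C3: 2-byte lead. pending=1, acc=0x3
Byte[4]=BE: continuation. acc=(acc<<6)|0x3E=0xFE, pending=0
Byte[5]=D8: 2-byte lead. pending=1, acc=0x18
Byte[6]=98: continuation. acc=(acc<<6)|0x18=0x618, pending=0

Answer: 0 0x618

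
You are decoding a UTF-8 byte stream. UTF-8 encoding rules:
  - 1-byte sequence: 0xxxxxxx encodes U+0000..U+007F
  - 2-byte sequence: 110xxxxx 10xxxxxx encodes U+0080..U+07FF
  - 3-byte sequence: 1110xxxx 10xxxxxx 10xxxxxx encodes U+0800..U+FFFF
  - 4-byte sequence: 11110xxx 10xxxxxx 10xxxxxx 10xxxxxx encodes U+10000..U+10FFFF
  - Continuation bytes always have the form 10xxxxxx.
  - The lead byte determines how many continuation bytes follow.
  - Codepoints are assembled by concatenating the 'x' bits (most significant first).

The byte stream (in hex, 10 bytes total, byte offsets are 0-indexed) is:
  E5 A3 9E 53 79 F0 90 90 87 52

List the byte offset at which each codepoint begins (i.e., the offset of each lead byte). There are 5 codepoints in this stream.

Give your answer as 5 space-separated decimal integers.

Answer: 0 3 4 5 9

Derivation:
Byte[0]=E5: 3-byte lead, need 2 cont bytes. acc=0x5
Byte[1]=A3: continuation. acc=(acc<<6)|0x23=0x163
Byte[2]=9E: continuation. acc=(acc<<6)|0x1E=0x58DE
Completed: cp=U+58DE (starts at byte 0)
Byte[3]=53: 1-byte ASCII. cp=U+0053
Byte[4]=79: 1-byte ASCII. cp=U+0079
Byte[5]=F0: 4-byte lead, need 3 cont bytes. acc=0x0
Byte[6]=90: continuation. acc=(acc<<6)|0x10=0x10
Byte[7]=90: continuation. acc=(acc<<6)|0x10=0x410
Byte[8]=87: continuation. acc=(acc<<6)|0x07=0x10407
Completed: cp=U+10407 (starts at byte 5)
Byte[9]=52: 1-byte ASCII. cp=U+0052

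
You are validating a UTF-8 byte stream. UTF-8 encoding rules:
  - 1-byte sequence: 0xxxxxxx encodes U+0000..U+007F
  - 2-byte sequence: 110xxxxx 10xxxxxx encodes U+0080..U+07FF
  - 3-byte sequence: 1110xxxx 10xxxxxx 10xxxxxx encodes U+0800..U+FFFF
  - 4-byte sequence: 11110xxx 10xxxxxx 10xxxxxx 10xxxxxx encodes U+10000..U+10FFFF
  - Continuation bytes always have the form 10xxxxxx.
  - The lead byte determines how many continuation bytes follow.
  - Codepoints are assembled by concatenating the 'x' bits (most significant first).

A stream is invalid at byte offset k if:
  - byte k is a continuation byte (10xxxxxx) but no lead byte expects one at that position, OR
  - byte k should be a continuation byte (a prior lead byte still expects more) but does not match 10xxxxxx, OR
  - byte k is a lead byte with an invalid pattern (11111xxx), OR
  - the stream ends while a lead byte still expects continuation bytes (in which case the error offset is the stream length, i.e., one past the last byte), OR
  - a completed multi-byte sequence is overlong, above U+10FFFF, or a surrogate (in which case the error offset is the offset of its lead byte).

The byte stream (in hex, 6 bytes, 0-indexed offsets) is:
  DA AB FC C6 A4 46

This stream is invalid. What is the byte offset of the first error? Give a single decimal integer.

Byte[0]=DA: 2-byte lead, need 1 cont bytes. acc=0x1A
Byte[1]=AB: continuation. acc=(acc<<6)|0x2B=0x6AB
Completed: cp=U+06AB (starts at byte 0)
Byte[2]=FC: INVALID lead byte (not 0xxx/110x/1110/11110)

Answer: 2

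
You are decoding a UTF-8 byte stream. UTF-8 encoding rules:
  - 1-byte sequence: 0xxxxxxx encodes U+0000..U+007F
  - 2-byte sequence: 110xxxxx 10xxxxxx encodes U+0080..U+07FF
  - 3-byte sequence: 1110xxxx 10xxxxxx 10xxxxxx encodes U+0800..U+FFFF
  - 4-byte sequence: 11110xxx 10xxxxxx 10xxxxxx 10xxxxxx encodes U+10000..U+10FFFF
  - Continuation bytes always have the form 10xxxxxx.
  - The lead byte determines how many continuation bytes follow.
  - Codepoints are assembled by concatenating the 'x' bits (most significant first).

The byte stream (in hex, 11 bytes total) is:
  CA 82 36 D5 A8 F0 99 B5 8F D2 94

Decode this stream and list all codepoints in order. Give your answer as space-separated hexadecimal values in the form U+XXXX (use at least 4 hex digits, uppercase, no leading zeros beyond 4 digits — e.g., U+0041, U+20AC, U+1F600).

Answer: U+0282 U+0036 U+0568 U+19D4F U+0494

Derivation:
Byte[0]=CA: 2-byte lead, need 1 cont bytes. acc=0xA
Byte[1]=82: continuation. acc=(acc<<6)|0x02=0x282
Completed: cp=U+0282 (starts at byte 0)
Byte[2]=36: 1-byte ASCII. cp=U+0036
Byte[3]=D5: 2-byte lead, need 1 cont bytes. acc=0x15
Byte[4]=A8: continuation. acc=(acc<<6)|0x28=0x568
Completed: cp=U+0568 (starts at byte 3)
Byte[5]=F0: 4-byte lead, need 3 cont bytes. acc=0x0
Byte[6]=99: continuation. acc=(acc<<6)|0x19=0x19
Byte[7]=B5: continuation. acc=(acc<<6)|0x35=0x675
Byte[8]=8F: continuation. acc=(acc<<6)|0x0F=0x19D4F
Completed: cp=U+19D4F (starts at byte 5)
Byte[9]=D2: 2-byte lead, need 1 cont bytes. acc=0x12
Byte[10]=94: continuation. acc=(acc<<6)|0x14=0x494
Completed: cp=U+0494 (starts at byte 9)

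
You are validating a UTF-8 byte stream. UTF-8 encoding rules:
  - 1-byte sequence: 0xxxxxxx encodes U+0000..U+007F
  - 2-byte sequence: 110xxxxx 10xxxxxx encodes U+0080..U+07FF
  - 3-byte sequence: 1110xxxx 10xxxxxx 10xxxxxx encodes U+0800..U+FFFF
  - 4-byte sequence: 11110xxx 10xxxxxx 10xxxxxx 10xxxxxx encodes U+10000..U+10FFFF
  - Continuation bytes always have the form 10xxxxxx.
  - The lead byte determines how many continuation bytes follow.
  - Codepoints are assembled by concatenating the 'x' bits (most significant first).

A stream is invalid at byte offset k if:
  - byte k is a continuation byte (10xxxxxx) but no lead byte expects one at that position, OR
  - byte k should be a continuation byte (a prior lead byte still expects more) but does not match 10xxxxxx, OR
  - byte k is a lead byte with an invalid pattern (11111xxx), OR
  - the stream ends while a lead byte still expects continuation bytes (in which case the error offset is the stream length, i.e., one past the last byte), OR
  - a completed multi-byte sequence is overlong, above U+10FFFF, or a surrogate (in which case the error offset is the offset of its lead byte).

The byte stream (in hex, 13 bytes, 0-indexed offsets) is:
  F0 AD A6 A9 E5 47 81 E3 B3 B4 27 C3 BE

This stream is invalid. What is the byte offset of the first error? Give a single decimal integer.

Answer: 5

Derivation:
Byte[0]=F0: 4-byte lead, need 3 cont bytes. acc=0x0
Byte[1]=AD: continuation. acc=(acc<<6)|0x2D=0x2D
Byte[2]=A6: continuation. acc=(acc<<6)|0x26=0xB66
Byte[3]=A9: continuation. acc=(acc<<6)|0x29=0x2D9A9
Completed: cp=U+2D9A9 (starts at byte 0)
Byte[4]=E5: 3-byte lead, need 2 cont bytes. acc=0x5
Byte[5]=47: expected 10xxxxxx continuation. INVALID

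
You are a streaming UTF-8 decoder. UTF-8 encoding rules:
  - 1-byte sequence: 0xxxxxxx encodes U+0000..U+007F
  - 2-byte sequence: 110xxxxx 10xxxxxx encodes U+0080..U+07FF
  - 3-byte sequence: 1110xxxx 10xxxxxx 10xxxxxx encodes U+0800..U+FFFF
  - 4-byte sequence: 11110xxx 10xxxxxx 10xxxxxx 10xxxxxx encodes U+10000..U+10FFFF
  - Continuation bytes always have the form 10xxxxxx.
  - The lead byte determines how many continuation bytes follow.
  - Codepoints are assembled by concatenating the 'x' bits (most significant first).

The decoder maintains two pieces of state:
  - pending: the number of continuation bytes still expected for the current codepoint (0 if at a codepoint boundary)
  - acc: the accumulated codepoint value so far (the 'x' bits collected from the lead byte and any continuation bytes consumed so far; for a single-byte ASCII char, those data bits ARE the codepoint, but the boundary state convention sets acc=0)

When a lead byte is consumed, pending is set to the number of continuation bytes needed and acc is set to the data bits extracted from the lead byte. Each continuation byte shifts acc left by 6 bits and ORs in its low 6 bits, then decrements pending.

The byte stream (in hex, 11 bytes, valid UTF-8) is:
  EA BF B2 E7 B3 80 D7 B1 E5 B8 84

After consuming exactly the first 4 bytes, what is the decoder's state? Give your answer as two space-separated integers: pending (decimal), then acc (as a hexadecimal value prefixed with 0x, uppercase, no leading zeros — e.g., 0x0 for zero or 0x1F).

Byte[0]=EA: 3-byte lead. pending=2, acc=0xA
Byte[1]=BF: continuation. acc=(acc<<6)|0x3F=0x2BF, pending=1
Byte[2]=B2: continuation. acc=(acc<<6)|0x32=0xAFF2, pending=0
Byte[3]=E7: 3-byte lead. pending=2, acc=0x7

Answer: 2 0x7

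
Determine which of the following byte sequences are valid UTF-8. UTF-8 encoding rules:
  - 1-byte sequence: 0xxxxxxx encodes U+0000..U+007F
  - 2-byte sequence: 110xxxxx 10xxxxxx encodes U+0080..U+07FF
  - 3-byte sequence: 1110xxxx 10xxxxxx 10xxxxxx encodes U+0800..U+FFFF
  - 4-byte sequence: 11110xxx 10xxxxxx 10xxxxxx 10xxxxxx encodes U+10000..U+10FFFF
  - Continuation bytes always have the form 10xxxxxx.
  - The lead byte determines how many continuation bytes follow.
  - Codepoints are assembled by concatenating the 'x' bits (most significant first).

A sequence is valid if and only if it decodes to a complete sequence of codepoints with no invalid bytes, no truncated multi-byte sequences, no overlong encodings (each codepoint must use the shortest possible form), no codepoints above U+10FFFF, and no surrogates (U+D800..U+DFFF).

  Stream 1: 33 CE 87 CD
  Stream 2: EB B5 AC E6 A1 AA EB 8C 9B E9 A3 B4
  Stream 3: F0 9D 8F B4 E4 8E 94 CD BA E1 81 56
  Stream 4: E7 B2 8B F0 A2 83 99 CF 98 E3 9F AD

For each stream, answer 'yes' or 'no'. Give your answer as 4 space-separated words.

Stream 1: error at byte offset 4. INVALID
Stream 2: decodes cleanly. VALID
Stream 3: error at byte offset 11. INVALID
Stream 4: decodes cleanly. VALID

Answer: no yes no yes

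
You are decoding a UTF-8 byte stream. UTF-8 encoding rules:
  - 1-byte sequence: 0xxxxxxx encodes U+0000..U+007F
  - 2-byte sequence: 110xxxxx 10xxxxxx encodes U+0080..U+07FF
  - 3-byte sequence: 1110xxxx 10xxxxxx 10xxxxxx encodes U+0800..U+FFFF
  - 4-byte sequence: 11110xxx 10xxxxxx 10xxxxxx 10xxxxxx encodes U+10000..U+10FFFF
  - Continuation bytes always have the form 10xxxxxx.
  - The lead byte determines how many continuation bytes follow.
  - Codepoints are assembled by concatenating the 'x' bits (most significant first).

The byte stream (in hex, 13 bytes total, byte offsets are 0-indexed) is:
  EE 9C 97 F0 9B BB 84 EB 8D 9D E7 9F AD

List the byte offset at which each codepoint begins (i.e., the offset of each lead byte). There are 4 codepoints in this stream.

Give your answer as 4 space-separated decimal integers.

Answer: 0 3 7 10

Derivation:
Byte[0]=EE: 3-byte lead, need 2 cont bytes. acc=0xE
Byte[1]=9C: continuation. acc=(acc<<6)|0x1C=0x39C
Byte[2]=97: continuation. acc=(acc<<6)|0x17=0xE717
Completed: cp=U+E717 (starts at byte 0)
Byte[3]=F0: 4-byte lead, need 3 cont bytes. acc=0x0
Byte[4]=9B: continuation. acc=(acc<<6)|0x1B=0x1B
Byte[5]=BB: continuation. acc=(acc<<6)|0x3B=0x6FB
Byte[6]=84: continuation. acc=(acc<<6)|0x04=0x1BEC4
Completed: cp=U+1BEC4 (starts at byte 3)
Byte[7]=EB: 3-byte lead, need 2 cont bytes. acc=0xB
Byte[8]=8D: continuation. acc=(acc<<6)|0x0D=0x2CD
Byte[9]=9D: continuation. acc=(acc<<6)|0x1D=0xB35D
Completed: cp=U+B35D (starts at byte 7)
Byte[10]=E7: 3-byte lead, need 2 cont bytes. acc=0x7
Byte[11]=9F: continuation. acc=(acc<<6)|0x1F=0x1DF
Byte[12]=AD: continuation. acc=(acc<<6)|0x2D=0x77ED
Completed: cp=U+77ED (starts at byte 10)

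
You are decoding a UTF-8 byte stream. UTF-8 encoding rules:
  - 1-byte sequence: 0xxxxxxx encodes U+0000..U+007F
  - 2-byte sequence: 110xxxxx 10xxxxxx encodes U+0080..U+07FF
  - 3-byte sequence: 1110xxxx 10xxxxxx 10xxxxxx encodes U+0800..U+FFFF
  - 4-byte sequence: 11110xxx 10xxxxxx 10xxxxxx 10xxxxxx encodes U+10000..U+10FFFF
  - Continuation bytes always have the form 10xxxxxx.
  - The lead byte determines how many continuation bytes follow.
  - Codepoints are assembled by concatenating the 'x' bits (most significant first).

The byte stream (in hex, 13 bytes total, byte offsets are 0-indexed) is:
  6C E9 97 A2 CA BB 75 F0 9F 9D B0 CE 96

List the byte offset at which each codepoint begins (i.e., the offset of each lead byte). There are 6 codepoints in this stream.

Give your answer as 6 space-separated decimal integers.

Byte[0]=6C: 1-byte ASCII. cp=U+006C
Byte[1]=E9: 3-byte lead, need 2 cont bytes. acc=0x9
Byte[2]=97: continuation. acc=(acc<<6)|0x17=0x257
Byte[3]=A2: continuation. acc=(acc<<6)|0x22=0x95E2
Completed: cp=U+95E2 (starts at byte 1)
Byte[4]=CA: 2-byte lead, need 1 cont bytes. acc=0xA
Byte[5]=BB: continuation. acc=(acc<<6)|0x3B=0x2BB
Completed: cp=U+02BB (starts at byte 4)
Byte[6]=75: 1-byte ASCII. cp=U+0075
Byte[7]=F0: 4-byte lead, need 3 cont bytes. acc=0x0
Byte[8]=9F: continuation. acc=(acc<<6)|0x1F=0x1F
Byte[9]=9D: continuation. acc=(acc<<6)|0x1D=0x7DD
Byte[10]=B0: continuation. acc=(acc<<6)|0x30=0x1F770
Completed: cp=U+1F770 (starts at byte 7)
Byte[11]=CE: 2-byte lead, need 1 cont bytes. acc=0xE
Byte[12]=96: continuation. acc=(acc<<6)|0x16=0x396
Completed: cp=U+0396 (starts at byte 11)

Answer: 0 1 4 6 7 11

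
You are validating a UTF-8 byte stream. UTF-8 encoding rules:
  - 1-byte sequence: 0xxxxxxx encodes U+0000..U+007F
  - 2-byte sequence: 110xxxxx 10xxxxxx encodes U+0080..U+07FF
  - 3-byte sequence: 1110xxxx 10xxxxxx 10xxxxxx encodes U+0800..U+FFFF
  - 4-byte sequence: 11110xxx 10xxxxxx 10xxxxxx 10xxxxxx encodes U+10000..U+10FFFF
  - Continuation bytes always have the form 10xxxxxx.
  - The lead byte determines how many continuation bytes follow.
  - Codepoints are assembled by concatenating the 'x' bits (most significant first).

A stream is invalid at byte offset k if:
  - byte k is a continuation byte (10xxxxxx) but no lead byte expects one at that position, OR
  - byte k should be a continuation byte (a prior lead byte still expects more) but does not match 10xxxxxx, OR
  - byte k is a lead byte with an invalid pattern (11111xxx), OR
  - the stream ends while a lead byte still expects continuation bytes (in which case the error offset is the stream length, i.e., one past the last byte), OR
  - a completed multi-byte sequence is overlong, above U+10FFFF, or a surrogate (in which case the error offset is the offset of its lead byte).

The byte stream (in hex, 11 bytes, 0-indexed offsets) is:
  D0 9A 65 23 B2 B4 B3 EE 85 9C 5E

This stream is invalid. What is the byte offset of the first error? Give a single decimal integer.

Answer: 4

Derivation:
Byte[0]=D0: 2-byte lead, need 1 cont bytes. acc=0x10
Byte[1]=9A: continuation. acc=(acc<<6)|0x1A=0x41A
Completed: cp=U+041A (starts at byte 0)
Byte[2]=65: 1-byte ASCII. cp=U+0065
Byte[3]=23: 1-byte ASCII. cp=U+0023
Byte[4]=B2: INVALID lead byte (not 0xxx/110x/1110/11110)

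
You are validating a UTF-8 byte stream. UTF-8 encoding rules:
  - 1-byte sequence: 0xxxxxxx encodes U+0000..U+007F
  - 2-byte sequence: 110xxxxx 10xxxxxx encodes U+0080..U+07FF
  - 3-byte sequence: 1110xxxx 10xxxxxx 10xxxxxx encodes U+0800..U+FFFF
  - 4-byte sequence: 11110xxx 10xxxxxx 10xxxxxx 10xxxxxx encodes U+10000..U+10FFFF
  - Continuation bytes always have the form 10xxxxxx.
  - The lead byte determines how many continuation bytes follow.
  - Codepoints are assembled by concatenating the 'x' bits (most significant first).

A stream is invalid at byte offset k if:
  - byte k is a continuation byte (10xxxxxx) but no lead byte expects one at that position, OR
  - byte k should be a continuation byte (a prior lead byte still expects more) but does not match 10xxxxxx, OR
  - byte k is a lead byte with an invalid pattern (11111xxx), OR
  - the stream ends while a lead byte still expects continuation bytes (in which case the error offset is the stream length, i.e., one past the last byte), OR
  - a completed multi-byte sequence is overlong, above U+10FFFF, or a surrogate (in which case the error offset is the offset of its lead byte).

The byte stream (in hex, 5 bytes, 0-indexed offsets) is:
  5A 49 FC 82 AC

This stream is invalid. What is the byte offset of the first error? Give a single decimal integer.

Answer: 2

Derivation:
Byte[0]=5A: 1-byte ASCII. cp=U+005A
Byte[1]=49: 1-byte ASCII. cp=U+0049
Byte[2]=FC: INVALID lead byte (not 0xxx/110x/1110/11110)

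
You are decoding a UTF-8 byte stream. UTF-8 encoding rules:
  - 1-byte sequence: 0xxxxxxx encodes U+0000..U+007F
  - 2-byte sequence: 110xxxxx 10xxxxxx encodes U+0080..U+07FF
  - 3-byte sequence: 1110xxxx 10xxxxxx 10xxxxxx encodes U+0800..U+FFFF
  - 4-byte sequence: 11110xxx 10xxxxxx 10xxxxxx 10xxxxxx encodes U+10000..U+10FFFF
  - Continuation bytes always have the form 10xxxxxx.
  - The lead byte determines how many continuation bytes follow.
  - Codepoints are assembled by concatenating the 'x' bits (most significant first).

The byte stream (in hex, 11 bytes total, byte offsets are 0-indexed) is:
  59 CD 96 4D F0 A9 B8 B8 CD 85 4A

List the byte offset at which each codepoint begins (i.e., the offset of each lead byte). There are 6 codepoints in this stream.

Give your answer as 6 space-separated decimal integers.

Answer: 0 1 3 4 8 10

Derivation:
Byte[0]=59: 1-byte ASCII. cp=U+0059
Byte[1]=CD: 2-byte lead, need 1 cont bytes. acc=0xD
Byte[2]=96: continuation. acc=(acc<<6)|0x16=0x356
Completed: cp=U+0356 (starts at byte 1)
Byte[3]=4D: 1-byte ASCII. cp=U+004D
Byte[4]=F0: 4-byte lead, need 3 cont bytes. acc=0x0
Byte[5]=A9: continuation. acc=(acc<<6)|0x29=0x29
Byte[6]=B8: continuation. acc=(acc<<6)|0x38=0xA78
Byte[7]=B8: continuation. acc=(acc<<6)|0x38=0x29E38
Completed: cp=U+29E38 (starts at byte 4)
Byte[8]=CD: 2-byte lead, need 1 cont bytes. acc=0xD
Byte[9]=85: continuation. acc=(acc<<6)|0x05=0x345
Completed: cp=U+0345 (starts at byte 8)
Byte[10]=4A: 1-byte ASCII. cp=U+004A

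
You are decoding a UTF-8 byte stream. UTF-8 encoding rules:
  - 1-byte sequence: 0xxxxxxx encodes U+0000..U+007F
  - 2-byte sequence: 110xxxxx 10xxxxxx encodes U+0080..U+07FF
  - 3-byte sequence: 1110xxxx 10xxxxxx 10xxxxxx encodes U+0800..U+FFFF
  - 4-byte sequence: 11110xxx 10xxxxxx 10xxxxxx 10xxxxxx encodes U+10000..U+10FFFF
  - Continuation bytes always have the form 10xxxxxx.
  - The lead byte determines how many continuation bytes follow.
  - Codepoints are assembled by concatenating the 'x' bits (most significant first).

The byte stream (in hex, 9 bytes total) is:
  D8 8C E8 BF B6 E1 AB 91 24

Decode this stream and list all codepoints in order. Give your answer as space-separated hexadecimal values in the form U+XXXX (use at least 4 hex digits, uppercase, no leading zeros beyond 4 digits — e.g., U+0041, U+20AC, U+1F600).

Byte[0]=D8: 2-byte lead, need 1 cont bytes. acc=0x18
Byte[1]=8C: continuation. acc=(acc<<6)|0x0C=0x60C
Completed: cp=U+060C (starts at byte 0)
Byte[2]=E8: 3-byte lead, need 2 cont bytes. acc=0x8
Byte[3]=BF: continuation. acc=(acc<<6)|0x3F=0x23F
Byte[4]=B6: continuation. acc=(acc<<6)|0x36=0x8FF6
Completed: cp=U+8FF6 (starts at byte 2)
Byte[5]=E1: 3-byte lead, need 2 cont bytes. acc=0x1
Byte[6]=AB: continuation. acc=(acc<<6)|0x2B=0x6B
Byte[7]=91: continuation. acc=(acc<<6)|0x11=0x1AD1
Completed: cp=U+1AD1 (starts at byte 5)
Byte[8]=24: 1-byte ASCII. cp=U+0024

Answer: U+060C U+8FF6 U+1AD1 U+0024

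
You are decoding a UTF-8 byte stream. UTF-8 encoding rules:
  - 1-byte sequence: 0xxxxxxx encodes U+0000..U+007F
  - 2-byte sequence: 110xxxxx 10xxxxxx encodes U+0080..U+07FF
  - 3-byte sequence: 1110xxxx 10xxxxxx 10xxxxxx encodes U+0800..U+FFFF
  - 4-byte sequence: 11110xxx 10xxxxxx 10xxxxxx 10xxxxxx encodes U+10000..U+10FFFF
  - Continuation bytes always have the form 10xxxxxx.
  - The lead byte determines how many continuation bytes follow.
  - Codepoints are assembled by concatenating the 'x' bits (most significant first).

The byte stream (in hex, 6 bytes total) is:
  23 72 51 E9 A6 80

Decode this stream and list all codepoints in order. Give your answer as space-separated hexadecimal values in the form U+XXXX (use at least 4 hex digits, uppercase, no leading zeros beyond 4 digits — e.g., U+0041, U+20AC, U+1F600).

Byte[0]=23: 1-byte ASCII. cp=U+0023
Byte[1]=72: 1-byte ASCII. cp=U+0072
Byte[2]=51: 1-byte ASCII. cp=U+0051
Byte[3]=E9: 3-byte lead, need 2 cont bytes. acc=0x9
Byte[4]=A6: continuation. acc=(acc<<6)|0x26=0x266
Byte[5]=80: continuation. acc=(acc<<6)|0x00=0x9980
Completed: cp=U+9980 (starts at byte 3)

Answer: U+0023 U+0072 U+0051 U+9980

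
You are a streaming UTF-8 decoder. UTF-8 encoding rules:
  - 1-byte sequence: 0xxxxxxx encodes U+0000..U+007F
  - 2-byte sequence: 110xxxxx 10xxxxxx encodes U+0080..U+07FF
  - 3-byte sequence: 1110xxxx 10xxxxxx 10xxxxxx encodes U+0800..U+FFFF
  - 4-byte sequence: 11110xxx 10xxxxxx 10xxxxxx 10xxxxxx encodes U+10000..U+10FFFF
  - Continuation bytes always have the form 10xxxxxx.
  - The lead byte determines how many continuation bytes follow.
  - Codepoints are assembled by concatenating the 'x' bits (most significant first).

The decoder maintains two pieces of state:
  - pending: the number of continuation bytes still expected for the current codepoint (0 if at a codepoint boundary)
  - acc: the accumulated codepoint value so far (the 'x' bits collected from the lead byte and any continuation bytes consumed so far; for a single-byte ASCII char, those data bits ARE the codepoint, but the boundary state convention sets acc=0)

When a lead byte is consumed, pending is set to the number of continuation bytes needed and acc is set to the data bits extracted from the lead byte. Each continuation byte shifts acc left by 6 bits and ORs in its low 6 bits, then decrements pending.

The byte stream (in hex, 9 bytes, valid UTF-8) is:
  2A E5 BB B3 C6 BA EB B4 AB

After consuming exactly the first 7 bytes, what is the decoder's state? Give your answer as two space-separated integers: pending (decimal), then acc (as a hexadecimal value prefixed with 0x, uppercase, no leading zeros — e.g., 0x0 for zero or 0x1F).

Byte[0]=2A: 1-byte. pending=0, acc=0x0
Byte[1]=E5: 3-byte lead. pending=2, acc=0x5
Byte[2]=BB: continuation. acc=(acc<<6)|0x3B=0x17B, pending=1
Byte[3]=B3: continuation. acc=(acc<<6)|0x33=0x5EF3, pending=0
Byte[4]=C6: 2-byte lead. pending=1, acc=0x6
Byte[5]=BA: continuation. acc=(acc<<6)|0x3A=0x1BA, pending=0
Byte[6]=EB: 3-byte lead. pending=2, acc=0xB

Answer: 2 0xB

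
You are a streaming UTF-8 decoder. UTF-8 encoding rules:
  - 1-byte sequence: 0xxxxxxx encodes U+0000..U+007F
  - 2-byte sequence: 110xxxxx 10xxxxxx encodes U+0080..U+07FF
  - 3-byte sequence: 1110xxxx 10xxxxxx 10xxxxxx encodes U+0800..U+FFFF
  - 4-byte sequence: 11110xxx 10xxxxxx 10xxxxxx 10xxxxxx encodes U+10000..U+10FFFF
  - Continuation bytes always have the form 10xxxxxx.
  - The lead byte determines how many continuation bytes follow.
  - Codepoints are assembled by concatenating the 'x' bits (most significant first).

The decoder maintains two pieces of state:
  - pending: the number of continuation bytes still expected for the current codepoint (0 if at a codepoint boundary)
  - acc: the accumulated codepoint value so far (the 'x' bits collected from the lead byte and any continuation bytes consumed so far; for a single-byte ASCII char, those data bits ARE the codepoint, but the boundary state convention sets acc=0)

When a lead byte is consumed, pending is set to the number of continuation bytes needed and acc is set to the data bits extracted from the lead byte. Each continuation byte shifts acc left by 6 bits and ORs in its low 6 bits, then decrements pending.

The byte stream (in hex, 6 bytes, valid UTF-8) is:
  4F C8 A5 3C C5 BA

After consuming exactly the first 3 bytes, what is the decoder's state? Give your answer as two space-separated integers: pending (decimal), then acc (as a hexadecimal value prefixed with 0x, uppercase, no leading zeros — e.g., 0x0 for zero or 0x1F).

Byte[0]=4F: 1-byte. pending=0, acc=0x0
Byte[1]=C8: 2-byte lead. pending=1, acc=0x8
Byte[2]=A5: continuation. acc=(acc<<6)|0x25=0x225, pending=0

Answer: 0 0x225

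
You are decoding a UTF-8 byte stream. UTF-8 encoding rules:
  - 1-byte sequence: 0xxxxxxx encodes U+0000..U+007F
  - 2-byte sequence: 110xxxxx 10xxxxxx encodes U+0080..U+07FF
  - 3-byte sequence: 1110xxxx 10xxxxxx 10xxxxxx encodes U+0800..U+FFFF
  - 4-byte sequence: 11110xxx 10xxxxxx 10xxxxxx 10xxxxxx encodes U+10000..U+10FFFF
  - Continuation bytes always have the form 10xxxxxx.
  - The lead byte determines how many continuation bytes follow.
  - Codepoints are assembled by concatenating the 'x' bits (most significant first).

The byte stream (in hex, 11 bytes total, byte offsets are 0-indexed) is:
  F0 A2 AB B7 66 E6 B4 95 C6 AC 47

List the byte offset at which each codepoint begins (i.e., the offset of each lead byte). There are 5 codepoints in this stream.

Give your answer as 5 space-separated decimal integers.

Byte[0]=F0: 4-byte lead, need 3 cont bytes. acc=0x0
Byte[1]=A2: continuation. acc=(acc<<6)|0x22=0x22
Byte[2]=AB: continuation. acc=(acc<<6)|0x2B=0x8AB
Byte[3]=B7: continuation. acc=(acc<<6)|0x37=0x22AF7
Completed: cp=U+22AF7 (starts at byte 0)
Byte[4]=66: 1-byte ASCII. cp=U+0066
Byte[5]=E6: 3-byte lead, need 2 cont bytes. acc=0x6
Byte[6]=B4: continuation. acc=(acc<<6)|0x34=0x1B4
Byte[7]=95: continuation. acc=(acc<<6)|0x15=0x6D15
Completed: cp=U+6D15 (starts at byte 5)
Byte[8]=C6: 2-byte lead, need 1 cont bytes. acc=0x6
Byte[9]=AC: continuation. acc=(acc<<6)|0x2C=0x1AC
Completed: cp=U+01AC (starts at byte 8)
Byte[10]=47: 1-byte ASCII. cp=U+0047

Answer: 0 4 5 8 10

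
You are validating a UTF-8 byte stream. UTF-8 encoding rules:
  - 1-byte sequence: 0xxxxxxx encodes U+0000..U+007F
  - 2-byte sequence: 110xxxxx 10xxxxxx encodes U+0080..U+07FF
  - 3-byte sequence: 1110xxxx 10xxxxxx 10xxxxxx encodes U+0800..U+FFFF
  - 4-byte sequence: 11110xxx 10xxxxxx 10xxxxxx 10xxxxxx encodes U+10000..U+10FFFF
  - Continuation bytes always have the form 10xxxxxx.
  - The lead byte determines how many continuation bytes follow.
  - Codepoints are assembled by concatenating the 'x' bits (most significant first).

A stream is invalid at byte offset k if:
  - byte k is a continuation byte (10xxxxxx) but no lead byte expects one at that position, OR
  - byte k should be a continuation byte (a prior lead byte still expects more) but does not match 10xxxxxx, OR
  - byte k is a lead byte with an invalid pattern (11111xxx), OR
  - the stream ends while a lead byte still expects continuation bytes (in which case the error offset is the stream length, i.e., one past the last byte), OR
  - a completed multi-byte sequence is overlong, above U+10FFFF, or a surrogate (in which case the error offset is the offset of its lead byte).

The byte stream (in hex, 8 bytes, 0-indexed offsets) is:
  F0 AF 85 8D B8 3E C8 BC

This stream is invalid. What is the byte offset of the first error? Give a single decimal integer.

Byte[0]=F0: 4-byte lead, need 3 cont bytes. acc=0x0
Byte[1]=AF: continuation. acc=(acc<<6)|0x2F=0x2F
Byte[2]=85: continuation. acc=(acc<<6)|0x05=0xBC5
Byte[3]=8D: continuation. acc=(acc<<6)|0x0D=0x2F14D
Completed: cp=U+2F14D (starts at byte 0)
Byte[4]=B8: INVALID lead byte (not 0xxx/110x/1110/11110)

Answer: 4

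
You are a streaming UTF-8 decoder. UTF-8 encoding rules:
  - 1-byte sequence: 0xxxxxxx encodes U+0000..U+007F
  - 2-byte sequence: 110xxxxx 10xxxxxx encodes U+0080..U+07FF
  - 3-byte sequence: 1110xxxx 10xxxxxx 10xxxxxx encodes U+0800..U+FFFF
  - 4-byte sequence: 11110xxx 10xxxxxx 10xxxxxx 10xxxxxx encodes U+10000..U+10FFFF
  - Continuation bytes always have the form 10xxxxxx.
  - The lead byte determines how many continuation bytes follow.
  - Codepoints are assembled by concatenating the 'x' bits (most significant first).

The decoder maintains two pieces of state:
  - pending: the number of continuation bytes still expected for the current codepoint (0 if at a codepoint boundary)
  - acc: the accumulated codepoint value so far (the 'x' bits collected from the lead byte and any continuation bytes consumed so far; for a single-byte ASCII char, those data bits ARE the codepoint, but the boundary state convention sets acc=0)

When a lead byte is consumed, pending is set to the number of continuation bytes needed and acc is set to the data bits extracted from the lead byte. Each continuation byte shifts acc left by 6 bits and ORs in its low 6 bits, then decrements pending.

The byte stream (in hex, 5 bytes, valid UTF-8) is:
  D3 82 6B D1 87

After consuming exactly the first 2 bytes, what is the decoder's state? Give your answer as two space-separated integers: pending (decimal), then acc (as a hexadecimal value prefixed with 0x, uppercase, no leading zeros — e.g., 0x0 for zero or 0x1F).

Answer: 0 0x4C2

Derivation:
Byte[0]=D3: 2-byte lead. pending=1, acc=0x13
Byte[1]=82: continuation. acc=(acc<<6)|0x02=0x4C2, pending=0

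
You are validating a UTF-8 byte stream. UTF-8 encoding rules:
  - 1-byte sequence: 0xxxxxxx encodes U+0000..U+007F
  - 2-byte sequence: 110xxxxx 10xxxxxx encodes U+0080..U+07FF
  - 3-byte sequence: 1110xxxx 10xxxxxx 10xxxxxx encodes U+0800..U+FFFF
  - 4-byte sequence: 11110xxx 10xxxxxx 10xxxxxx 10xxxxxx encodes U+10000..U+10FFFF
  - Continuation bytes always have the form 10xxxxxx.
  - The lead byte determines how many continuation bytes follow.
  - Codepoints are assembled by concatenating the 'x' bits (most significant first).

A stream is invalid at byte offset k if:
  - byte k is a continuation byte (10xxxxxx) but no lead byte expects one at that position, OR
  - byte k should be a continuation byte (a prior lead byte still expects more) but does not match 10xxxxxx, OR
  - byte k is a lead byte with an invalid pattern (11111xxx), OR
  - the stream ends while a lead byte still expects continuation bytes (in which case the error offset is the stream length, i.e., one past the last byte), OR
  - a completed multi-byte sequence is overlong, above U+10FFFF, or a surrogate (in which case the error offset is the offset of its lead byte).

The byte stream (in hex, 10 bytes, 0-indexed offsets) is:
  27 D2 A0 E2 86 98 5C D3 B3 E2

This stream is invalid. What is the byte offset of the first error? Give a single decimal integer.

Byte[0]=27: 1-byte ASCII. cp=U+0027
Byte[1]=D2: 2-byte lead, need 1 cont bytes. acc=0x12
Byte[2]=A0: continuation. acc=(acc<<6)|0x20=0x4A0
Completed: cp=U+04A0 (starts at byte 1)
Byte[3]=E2: 3-byte lead, need 2 cont bytes. acc=0x2
Byte[4]=86: continuation. acc=(acc<<6)|0x06=0x86
Byte[5]=98: continuation. acc=(acc<<6)|0x18=0x2198
Completed: cp=U+2198 (starts at byte 3)
Byte[6]=5C: 1-byte ASCII. cp=U+005C
Byte[7]=D3: 2-byte lead, need 1 cont bytes. acc=0x13
Byte[8]=B3: continuation. acc=(acc<<6)|0x33=0x4F3
Completed: cp=U+04F3 (starts at byte 7)
Byte[9]=E2: 3-byte lead, need 2 cont bytes. acc=0x2
Byte[10]: stream ended, expected continuation. INVALID

Answer: 10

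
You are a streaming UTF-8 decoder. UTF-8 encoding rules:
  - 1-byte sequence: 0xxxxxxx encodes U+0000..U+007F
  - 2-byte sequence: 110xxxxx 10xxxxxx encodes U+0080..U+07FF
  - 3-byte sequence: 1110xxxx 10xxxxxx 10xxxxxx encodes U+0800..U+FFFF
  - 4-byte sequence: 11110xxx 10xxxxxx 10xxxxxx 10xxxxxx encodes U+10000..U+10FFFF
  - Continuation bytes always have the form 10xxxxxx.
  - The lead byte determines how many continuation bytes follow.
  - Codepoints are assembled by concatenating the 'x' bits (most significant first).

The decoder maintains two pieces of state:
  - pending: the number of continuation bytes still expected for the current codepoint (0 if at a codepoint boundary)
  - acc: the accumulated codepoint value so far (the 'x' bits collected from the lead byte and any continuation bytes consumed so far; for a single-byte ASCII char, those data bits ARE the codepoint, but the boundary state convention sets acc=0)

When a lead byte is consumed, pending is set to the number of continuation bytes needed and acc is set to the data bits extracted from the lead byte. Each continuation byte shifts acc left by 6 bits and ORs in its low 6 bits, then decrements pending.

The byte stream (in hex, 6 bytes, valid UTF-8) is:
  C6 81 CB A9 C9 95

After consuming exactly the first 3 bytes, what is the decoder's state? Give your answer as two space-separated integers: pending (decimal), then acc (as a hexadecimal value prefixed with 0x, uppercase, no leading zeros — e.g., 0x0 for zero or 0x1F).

Answer: 1 0xB

Derivation:
Byte[0]=C6: 2-byte lead. pending=1, acc=0x6
Byte[1]=81: continuation. acc=(acc<<6)|0x01=0x181, pending=0
Byte[2]=CB: 2-byte lead. pending=1, acc=0xB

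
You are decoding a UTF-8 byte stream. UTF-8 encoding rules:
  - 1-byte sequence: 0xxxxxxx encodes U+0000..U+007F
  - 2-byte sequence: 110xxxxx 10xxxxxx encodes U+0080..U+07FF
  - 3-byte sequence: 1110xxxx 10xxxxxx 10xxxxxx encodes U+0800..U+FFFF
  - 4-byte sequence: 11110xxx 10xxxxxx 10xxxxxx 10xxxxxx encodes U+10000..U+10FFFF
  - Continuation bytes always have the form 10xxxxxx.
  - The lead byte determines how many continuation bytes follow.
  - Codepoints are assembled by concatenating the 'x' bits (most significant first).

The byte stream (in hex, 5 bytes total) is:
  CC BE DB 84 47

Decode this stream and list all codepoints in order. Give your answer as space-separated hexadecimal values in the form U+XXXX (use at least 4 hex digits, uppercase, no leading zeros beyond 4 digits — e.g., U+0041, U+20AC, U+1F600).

Answer: U+033E U+06C4 U+0047

Derivation:
Byte[0]=CC: 2-byte lead, need 1 cont bytes. acc=0xC
Byte[1]=BE: continuation. acc=(acc<<6)|0x3E=0x33E
Completed: cp=U+033E (starts at byte 0)
Byte[2]=DB: 2-byte lead, need 1 cont bytes. acc=0x1B
Byte[3]=84: continuation. acc=(acc<<6)|0x04=0x6C4
Completed: cp=U+06C4 (starts at byte 2)
Byte[4]=47: 1-byte ASCII. cp=U+0047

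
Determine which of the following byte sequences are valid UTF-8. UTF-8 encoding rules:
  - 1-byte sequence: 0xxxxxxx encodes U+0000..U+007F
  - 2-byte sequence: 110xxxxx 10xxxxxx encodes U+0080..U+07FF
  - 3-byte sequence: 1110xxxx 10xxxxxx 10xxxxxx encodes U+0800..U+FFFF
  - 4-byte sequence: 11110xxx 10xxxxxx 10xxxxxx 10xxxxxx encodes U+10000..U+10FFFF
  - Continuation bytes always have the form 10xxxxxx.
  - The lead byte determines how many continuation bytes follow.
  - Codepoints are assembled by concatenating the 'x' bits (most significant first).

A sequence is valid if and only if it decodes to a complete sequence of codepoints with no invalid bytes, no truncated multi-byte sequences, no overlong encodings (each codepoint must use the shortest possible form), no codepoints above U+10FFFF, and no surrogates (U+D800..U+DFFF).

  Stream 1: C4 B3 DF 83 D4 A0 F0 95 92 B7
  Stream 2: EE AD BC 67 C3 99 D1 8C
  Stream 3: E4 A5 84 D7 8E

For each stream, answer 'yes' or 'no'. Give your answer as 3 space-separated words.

Answer: yes yes yes

Derivation:
Stream 1: decodes cleanly. VALID
Stream 2: decodes cleanly. VALID
Stream 3: decodes cleanly. VALID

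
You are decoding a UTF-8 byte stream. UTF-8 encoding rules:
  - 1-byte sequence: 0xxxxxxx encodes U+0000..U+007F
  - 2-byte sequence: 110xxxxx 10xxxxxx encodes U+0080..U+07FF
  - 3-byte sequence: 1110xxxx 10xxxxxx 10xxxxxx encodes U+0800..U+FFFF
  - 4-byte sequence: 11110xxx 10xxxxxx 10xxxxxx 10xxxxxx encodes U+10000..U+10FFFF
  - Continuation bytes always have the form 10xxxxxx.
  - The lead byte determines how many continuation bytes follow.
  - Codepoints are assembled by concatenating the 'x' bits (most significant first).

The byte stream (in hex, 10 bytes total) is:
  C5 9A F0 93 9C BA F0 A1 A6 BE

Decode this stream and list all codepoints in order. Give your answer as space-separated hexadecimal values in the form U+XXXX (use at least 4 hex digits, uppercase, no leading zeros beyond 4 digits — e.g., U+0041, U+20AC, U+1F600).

Answer: U+015A U+1373A U+219BE

Derivation:
Byte[0]=C5: 2-byte lead, need 1 cont bytes. acc=0x5
Byte[1]=9A: continuation. acc=(acc<<6)|0x1A=0x15A
Completed: cp=U+015A (starts at byte 0)
Byte[2]=F0: 4-byte lead, need 3 cont bytes. acc=0x0
Byte[3]=93: continuation. acc=(acc<<6)|0x13=0x13
Byte[4]=9C: continuation. acc=(acc<<6)|0x1C=0x4DC
Byte[5]=BA: continuation. acc=(acc<<6)|0x3A=0x1373A
Completed: cp=U+1373A (starts at byte 2)
Byte[6]=F0: 4-byte lead, need 3 cont bytes. acc=0x0
Byte[7]=A1: continuation. acc=(acc<<6)|0x21=0x21
Byte[8]=A6: continuation. acc=(acc<<6)|0x26=0x866
Byte[9]=BE: continuation. acc=(acc<<6)|0x3E=0x219BE
Completed: cp=U+219BE (starts at byte 6)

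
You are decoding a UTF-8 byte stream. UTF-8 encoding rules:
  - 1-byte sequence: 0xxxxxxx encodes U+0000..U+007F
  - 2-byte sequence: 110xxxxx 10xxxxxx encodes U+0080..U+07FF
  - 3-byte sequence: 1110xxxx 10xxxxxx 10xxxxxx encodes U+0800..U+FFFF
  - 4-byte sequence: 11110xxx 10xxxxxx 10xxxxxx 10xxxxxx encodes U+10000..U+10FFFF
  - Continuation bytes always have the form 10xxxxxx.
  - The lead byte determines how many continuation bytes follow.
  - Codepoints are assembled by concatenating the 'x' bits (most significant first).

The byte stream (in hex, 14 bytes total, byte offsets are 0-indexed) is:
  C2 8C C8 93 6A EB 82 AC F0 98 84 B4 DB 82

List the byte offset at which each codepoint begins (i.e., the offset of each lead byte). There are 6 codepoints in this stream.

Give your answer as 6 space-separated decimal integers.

Byte[0]=C2: 2-byte lead, need 1 cont bytes. acc=0x2
Byte[1]=8C: continuation. acc=(acc<<6)|0x0C=0x8C
Completed: cp=U+008C (starts at byte 0)
Byte[2]=C8: 2-byte lead, need 1 cont bytes. acc=0x8
Byte[3]=93: continuation. acc=(acc<<6)|0x13=0x213
Completed: cp=U+0213 (starts at byte 2)
Byte[4]=6A: 1-byte ASCII. cp=U+006A
Byte[5]=EB: 3-byte lead, need 2 cont bytes. acc=0xB
Byte[6]=82: continuation. acc=(acc<<6)|0x02=0x2C2
Byte[7]=AC: continuation. acc=(acc<<6)|0x2C=0xB0AC
Completed: cp=U+B0AC (starts at byte 5)
Byte[8]=F0: 4-byte lead, need 3 cont bytes. acc=0x0
Byte[9]=98: continuation. acc=(acc<<6)|0x18=0x18
Byte[10]=84: continuation. acc=(acc<<6)|0x04=0x604
Byte[11]=B4: continuation. acc=(acc<<6)|0x34=0x18134
Completed: cp=U+18134 (starts at byte 8)
Byte[12]=DB: 2-byte lead, need 1 cont bytes. acc=0x1B
Byte[13]=82: continuation. acc=(acc<<6)|0x02=0x6C2
Completed: cp=U+06C2 (starts at byte 12)

Answer: 0 2 4 5 8 12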